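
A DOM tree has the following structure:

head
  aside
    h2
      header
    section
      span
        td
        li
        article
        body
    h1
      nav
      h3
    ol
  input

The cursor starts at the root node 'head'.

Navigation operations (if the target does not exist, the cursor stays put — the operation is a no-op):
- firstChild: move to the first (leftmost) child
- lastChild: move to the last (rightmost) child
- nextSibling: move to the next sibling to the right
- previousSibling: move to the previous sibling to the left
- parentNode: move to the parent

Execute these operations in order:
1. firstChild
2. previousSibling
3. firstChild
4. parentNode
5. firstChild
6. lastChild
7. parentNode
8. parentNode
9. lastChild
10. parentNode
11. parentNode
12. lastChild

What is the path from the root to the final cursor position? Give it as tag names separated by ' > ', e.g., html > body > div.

After 1 (firstChild): aside
After 2 (previousSibling): aside (no-op, stayed)
After 3 (firstChild): h2
After 4 (parentNode): aside
After 5 (firstChild): h2
After 6 (lastChild): header
After 7 (parentNode): h2
After 8 (parentNode): aside
After 9 (lastChild): ol
After 10 (parentNode): aside
After 11 (parentNode): head
After 12 (lastChild): input

Answer: head > input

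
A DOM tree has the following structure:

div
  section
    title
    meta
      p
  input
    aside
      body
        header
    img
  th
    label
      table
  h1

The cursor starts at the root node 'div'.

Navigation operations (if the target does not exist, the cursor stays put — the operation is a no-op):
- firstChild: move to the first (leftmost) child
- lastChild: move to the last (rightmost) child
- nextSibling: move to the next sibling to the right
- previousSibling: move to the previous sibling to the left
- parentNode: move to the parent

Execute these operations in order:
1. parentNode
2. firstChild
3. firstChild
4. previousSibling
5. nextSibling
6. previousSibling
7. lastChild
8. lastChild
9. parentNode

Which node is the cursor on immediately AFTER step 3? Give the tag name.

After 1 (parentNode): div (no-op, stayed)
After 2 (firstChild): section
After 3 (firstChild): title

Answer: title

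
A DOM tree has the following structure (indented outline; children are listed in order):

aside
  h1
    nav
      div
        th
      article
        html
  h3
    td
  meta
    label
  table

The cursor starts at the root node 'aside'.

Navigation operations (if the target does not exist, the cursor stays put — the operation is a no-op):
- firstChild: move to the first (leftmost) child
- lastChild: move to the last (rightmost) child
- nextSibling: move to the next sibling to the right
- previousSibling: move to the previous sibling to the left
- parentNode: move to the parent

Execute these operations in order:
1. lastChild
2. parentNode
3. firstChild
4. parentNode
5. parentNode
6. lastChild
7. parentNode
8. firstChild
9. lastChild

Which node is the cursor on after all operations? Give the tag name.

After 1 (lastChild): table
After 2 (parentNode): aside
After 3 (firstChild): h1
After 4 (parentNode): aside
After 5 (parentNode): aside (no-op, stayed)
After 6 (lastChild): table
After 7 (parentNode): aside
After 8 (firstChild): h1
After 9 (lastChild): nav

Answer: nav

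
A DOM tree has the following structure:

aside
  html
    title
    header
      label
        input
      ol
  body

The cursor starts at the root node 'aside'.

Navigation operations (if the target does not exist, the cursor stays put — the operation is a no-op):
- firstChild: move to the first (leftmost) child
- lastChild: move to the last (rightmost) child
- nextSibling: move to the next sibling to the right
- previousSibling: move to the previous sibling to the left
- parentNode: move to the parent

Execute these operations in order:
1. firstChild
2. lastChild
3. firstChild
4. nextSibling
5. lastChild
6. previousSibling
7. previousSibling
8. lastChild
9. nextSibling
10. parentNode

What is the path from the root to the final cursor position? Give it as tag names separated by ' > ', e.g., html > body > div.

After 1 (firstChild): html
After 2 (lastChild): header
After 3 (firstChild): label
After 4 (nextSibling): ol
After 5 (lastChild): ol (no-op, stayed)
After 6 (previousSibling): label
After 7 (previousSibling): label (no-op, stayed)
After 8 (lastChild): input
After 9 (nextSibling): input (no-op, stayed)
After 10 (parentNode): label

Answer: aside > html > header > label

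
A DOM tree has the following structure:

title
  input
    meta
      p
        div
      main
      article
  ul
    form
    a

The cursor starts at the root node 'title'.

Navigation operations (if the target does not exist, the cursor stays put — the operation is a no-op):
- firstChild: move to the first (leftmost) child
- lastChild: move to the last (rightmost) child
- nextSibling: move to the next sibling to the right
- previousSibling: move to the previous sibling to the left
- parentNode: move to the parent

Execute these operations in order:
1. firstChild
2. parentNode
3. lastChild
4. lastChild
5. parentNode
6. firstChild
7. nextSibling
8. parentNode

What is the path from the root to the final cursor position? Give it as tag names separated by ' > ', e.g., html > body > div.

Answer: title > ul

Derivation:
After 1 (firstChild): input
After 2 (parentNode): title
After 3 (lastChild): ul
After 4 (lastChild): a
After 5 (parentNode): ul
After 6 (firstChild): form
After 7 (nextSibling): a
After 8 (parentNode): ul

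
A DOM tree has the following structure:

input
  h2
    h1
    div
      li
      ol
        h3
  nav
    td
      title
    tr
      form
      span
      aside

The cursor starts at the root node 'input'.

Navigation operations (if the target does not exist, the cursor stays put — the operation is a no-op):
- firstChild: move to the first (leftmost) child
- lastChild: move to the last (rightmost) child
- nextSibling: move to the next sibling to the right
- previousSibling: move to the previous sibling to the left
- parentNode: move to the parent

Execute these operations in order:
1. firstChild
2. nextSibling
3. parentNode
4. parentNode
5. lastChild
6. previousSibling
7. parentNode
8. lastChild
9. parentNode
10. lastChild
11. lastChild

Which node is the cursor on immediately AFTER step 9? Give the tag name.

Answer: input

Derivation:
After 1 (firstChild): h2
After 2 (nextSibling): nav
After 3 (parentNode): input
After 4 (parentNode): input (no-op, stayed)
After 5 (lastChild): nav
After 6 (previousSibling): h2
After 7 (parentNode): input
After 8 (lastChild): nav
After 9 (parentNode): input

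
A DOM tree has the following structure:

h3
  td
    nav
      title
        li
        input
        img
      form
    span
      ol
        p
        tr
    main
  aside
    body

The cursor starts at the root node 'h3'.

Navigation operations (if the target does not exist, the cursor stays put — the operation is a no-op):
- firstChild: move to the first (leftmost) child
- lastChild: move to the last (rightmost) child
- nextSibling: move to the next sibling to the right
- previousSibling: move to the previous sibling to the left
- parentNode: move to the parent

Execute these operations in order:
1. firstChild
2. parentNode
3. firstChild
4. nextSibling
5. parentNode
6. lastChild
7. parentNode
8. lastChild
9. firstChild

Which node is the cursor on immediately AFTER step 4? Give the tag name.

Answer: aside

Derivation:
After 1 (firstChild): td
After 2 (parentNode): h3
After 3 (firstChild): td
After 4 (nextSibling): aside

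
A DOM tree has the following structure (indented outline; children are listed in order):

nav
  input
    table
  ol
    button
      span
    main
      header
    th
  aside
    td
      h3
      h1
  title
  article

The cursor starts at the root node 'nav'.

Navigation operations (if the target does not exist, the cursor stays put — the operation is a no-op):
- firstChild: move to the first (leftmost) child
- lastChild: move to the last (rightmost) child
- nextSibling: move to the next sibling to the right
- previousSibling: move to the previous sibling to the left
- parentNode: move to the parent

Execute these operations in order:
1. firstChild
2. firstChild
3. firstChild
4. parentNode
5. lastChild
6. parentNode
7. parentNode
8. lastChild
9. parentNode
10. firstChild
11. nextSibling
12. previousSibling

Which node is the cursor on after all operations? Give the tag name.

After 1 (firstChild): input
After 2 (firstChild): table
After 3 (firstChild): table (no-op, stayed)
After 4 (parentNode): input
After 5 (lastChild): table
After 6 (parentNode): input
After 7 (parentNode): nav
After 8 (lastChild): article
After 9 (parentNode): nav
After 10 (firstChild): input
After 11 (nextSibling): ol
After 12 (previousSibling): input

Answer: input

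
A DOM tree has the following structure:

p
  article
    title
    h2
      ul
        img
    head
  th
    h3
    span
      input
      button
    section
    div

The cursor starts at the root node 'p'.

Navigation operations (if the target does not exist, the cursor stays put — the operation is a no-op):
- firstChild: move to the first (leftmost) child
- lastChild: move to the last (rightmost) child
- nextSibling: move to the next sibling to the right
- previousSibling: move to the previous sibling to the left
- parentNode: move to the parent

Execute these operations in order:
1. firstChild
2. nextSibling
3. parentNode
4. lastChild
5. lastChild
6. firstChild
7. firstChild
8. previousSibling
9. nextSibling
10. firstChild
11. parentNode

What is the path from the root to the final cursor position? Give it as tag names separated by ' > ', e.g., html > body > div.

After 1 (firstChild): article
After 2 (nextSibling): th
After 3 (parentNode): p
After 4 (lastChild): th
After 5 (lastChild): div
After 6 (firstChild): div (no-op, stayed)
After 7 (firstChild): div (no-op, stayed)
After 8 (previousSibling): section
After 9 (nextSibling): div
After 10 (firstChild): div (no-op, stayed)
After 11 (parentNode): th

Answer: p > th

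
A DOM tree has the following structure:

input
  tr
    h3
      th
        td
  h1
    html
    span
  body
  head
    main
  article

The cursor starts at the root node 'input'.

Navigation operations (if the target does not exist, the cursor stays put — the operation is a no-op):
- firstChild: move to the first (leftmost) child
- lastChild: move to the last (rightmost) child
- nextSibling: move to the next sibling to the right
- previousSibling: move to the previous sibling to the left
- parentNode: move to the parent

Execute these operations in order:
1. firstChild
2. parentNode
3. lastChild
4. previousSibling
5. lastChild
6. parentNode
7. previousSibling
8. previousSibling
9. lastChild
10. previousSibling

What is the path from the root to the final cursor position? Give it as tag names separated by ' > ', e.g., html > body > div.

After 1 (firstChild): tr
After 2 (parentNode): input
After 3 (lastChild): article
After 4 (previousSibling): head
After 5 (lastChild): main
After 6 (parentNode): head
After 7 (previousSibling): body
After 8 (previousSibling): h1
After 9 (lastChild): span
After 10 (previousSibling): html

Answer: input > h1 > html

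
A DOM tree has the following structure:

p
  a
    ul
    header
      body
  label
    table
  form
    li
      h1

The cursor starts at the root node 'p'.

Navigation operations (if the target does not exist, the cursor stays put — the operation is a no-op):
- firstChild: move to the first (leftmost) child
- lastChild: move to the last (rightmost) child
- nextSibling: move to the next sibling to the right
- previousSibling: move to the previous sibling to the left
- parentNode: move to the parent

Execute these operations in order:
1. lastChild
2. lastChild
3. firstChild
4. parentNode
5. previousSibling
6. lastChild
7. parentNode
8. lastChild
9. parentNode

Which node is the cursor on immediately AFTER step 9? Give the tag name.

After 1 (lastChild): form
After 2 (lastChild): li
After 3 (firstChild): h1
After 4 (parentNode): li
After 5 (previousSibling): li (no-op, stayed)
After 6 (lastChild): h1
After 7 (parentNode): li
After 8 (lastChild): h1
After 9 (parentNode): li

Answer: li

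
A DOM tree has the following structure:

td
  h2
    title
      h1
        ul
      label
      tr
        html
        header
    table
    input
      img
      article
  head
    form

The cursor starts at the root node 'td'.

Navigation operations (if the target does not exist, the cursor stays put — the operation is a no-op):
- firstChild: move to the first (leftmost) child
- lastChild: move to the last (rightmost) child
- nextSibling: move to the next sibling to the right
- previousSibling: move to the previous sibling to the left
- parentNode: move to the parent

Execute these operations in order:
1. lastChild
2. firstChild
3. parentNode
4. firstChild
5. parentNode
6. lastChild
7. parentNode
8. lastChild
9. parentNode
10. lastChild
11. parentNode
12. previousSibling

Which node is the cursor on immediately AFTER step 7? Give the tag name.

Answer: head

Derivation:
After 1 (lastChild): head
After 2 (firstChild): form
After 3 (parentNode): head
After 4 (firstChild): form
After 5 (parentNode): head
After 6 (lastChild): form
After 7 (parentNode): head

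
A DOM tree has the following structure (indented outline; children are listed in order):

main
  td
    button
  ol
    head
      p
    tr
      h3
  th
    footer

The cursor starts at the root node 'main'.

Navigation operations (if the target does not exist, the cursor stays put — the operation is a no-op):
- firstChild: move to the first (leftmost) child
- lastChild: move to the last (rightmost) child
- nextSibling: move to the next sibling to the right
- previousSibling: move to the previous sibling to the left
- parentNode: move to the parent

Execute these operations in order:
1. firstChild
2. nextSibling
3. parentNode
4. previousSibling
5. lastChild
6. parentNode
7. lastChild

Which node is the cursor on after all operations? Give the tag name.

Answer: th

Derivation:
After 1 (firstChild): td
After 2 (nextSibling): ol
After 3 (parentNode): main
After 4 (previousSibling): main (no-op, stayed)
After 5 (lastChild): th
After 6 (parentNode): main
After 7 (lastChild): th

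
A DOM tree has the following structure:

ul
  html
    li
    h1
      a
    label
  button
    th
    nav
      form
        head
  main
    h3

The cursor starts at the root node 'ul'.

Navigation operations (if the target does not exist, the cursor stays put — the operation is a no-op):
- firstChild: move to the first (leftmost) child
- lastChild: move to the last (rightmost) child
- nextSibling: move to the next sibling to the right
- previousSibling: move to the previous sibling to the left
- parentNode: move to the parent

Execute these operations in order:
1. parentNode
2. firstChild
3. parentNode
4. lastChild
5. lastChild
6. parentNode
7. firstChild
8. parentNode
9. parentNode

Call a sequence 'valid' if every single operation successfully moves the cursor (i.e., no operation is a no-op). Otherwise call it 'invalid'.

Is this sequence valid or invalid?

Answer: invalid

Derivation:
After 1 (parentNode): ul (no-op, stayed)
After 2 (firstChild): html
After 3 (parentNode): ul
After 4 (lastChild): main
After 5 (lastChild): h3
After 6 (parentNode): main
After 7 (firstChild): h3
After 8 (parentNode): main
After 9 (parentNode): ul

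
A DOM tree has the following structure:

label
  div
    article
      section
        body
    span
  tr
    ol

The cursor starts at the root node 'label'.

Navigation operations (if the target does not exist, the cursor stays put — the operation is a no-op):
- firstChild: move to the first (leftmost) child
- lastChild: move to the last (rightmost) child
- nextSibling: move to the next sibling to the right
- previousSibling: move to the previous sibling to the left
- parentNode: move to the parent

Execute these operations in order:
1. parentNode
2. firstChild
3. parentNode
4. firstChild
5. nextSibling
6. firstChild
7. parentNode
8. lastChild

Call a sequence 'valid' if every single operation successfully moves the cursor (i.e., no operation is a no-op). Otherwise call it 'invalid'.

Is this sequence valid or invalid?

After 1 (parentNode): label (no-op, stayed)
After 2 (firstChild): div
After 3 (parentNode): label
After 4 (firstChild): div
After 5 (nextSibling): tr
After 6 (firstChild): ol
After 7 (parentNode): tr
After 8 (lastChild): ol

Answer: invalid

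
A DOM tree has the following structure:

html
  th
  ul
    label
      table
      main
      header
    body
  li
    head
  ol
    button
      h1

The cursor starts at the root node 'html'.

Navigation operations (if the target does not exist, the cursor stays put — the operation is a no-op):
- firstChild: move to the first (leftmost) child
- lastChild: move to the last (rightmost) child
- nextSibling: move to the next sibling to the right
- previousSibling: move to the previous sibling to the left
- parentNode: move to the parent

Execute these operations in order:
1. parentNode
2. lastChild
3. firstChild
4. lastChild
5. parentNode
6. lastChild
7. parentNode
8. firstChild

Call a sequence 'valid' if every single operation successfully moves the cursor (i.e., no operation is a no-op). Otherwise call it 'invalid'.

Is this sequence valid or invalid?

Answer: invalid

Derivation:
After 1 (parentNode): html (no-op, stayed)
After 2 (lastChild): ol
After 3 (firstChild): button
After 4 (lastChild): h1
After 5 (parentNode): button
After 6 (lastChild): h1
After 7 (parentNode): button
After 8 (firstChild): h1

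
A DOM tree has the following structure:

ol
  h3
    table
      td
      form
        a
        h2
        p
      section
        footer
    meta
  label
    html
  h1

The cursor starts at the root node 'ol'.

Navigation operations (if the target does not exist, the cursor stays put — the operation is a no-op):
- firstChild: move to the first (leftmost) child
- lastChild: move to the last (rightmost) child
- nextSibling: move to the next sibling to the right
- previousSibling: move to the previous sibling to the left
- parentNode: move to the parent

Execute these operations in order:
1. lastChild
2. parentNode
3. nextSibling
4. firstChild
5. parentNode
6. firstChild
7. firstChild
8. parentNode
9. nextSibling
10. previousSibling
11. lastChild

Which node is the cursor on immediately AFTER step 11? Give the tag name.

Answer: meta

Derivation:
After 1 (lastChild): h1
After 2 (parentNode): ol
After 3 (nextSibling): ol (no-op, stayed)
After 4 (firstChild): h3
After 5 (parentNode): ol
After 6 (firstChild): h3
After 7 (firstChild): table
After 8 (parentNode): h3
After 9 (nextSibling): label
After 10 (previousSibling): h3
After 11 (lastChild): meta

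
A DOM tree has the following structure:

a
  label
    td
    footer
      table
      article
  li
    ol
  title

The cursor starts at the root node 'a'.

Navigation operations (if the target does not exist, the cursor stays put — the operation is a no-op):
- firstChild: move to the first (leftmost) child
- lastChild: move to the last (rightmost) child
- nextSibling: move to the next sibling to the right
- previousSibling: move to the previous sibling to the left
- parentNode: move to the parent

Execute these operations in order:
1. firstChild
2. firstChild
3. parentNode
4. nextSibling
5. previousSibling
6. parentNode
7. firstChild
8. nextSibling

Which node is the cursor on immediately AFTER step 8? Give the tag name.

After 1 (firstChild): label
After 2 (firstChild): td
After 3 (parentNode): label
After 4 (nextSibling): li
After 5 (previousSibling): label
After 6 (parentNode): a
After 7 (firstChild): label
After 8 (nextSibling): li

Answer: li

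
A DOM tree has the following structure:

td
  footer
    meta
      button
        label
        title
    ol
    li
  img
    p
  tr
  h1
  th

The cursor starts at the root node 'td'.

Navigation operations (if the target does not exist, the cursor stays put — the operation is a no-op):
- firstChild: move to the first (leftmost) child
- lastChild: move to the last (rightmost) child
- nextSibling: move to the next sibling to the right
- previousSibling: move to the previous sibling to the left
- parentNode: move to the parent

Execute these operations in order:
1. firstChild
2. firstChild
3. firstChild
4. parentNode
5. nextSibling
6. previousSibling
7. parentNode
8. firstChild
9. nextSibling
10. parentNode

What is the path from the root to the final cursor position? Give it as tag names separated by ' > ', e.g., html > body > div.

Answer: td > footer

Derivation:
After 1 (firstChild): footer
After 2 (firstChild): meta
After 3 (firstChild): button
After 4 (parentNode): meta
After 5 (nextSibling): ol
After 6 (previousSibling): meta
After 7 (parentNode): footer
After 8 (firstChild): meta
After 9 (nextSibling): ol
After 10 (parentNode): footer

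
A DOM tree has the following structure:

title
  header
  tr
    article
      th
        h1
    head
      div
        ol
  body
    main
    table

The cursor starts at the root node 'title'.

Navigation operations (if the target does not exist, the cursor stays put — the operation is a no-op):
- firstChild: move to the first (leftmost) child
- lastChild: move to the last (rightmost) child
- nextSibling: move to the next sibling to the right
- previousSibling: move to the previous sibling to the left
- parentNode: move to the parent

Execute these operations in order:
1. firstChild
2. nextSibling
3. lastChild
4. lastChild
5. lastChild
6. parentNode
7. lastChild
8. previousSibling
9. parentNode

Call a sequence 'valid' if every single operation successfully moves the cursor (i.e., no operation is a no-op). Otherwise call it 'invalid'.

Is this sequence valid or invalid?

After 1 (firstChild): header
After 2 (nextSibling): tr
After 3 (lastChild): head
After 4 (lastChild): div
After 5 (lastChild): ol
After 6 (parentNode): div
After 7 (lastChild): ol
After 8 (previousSibling): ol (no-op, stayed)
After 9 (parentNode): div

Answer: invalid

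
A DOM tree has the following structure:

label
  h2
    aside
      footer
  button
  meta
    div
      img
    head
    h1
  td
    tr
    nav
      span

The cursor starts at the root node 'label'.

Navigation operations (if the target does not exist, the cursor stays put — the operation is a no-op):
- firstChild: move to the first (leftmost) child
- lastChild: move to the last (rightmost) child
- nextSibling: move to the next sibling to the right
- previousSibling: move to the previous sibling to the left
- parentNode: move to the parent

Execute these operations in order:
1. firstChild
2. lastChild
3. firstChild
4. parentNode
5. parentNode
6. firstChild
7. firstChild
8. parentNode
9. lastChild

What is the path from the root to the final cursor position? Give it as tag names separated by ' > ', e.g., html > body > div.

Answer: label > h2 > aside > footer

Derivation:
After 1 (firstChild): h2
After 2 (lastChild): aside
After 3 (firstChild): footer
After 4 (parentNode): aside
After 5 (parentNode): h2
After 6 (firstChild): aside
After 7 (firstChild): footer
After 8 (parentNode): aside
After 9 (lastChild): footer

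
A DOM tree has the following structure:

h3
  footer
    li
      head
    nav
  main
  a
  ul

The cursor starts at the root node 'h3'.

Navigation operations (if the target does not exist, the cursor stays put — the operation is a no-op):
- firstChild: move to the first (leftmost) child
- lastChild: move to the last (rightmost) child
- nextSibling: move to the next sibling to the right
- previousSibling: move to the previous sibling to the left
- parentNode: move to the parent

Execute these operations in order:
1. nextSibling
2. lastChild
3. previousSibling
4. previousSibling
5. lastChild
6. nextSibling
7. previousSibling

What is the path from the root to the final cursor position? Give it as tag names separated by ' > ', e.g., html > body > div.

Answer: h3 > main

Derivation:
After 1 (nextSibling): h3 (no-op, stayed)
After 2 (lastChild): ul
After 3 (previousSibling): a
After 4 (previousSibling): main
After 5 (lastChild): main (no-op, stayed)
After 6 (nextSibling): a
After 7 (previousSibling): main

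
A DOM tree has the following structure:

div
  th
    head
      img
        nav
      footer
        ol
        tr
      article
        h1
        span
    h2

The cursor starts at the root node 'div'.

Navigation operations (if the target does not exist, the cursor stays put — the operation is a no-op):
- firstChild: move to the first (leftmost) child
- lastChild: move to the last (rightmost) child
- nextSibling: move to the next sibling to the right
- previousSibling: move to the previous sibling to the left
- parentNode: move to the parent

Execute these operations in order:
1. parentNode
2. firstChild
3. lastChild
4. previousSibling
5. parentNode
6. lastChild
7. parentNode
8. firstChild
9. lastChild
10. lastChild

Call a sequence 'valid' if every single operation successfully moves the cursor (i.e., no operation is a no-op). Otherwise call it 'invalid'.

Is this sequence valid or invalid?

After 1 (parentNode): div (no-op, stayed)
After 2 (firstChild): th
After 3 (lastChild): h2
After 4 (previousSibling): head
After 5 (parentNode): th
After 6 (lastChild): h2
After 7 (parentNode): th
After 8 (firstChild): head
After 9 (lastChild): article
After 10 (lastChild): span

Answer: invalid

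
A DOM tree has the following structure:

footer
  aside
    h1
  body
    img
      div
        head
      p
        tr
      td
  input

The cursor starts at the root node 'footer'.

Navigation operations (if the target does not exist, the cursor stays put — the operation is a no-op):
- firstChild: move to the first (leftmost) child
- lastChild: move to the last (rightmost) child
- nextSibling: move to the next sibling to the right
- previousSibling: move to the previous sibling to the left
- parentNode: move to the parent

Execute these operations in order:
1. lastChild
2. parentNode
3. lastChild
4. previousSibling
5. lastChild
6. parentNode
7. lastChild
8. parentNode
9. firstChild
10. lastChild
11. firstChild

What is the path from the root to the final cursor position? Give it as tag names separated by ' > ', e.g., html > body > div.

After 1 (lastChild): input
After 2 (parentNode): footer
After 3 (lastChild): input
After 4 (previousSibling): body
After 5 (lastChild): img
After 6 (parentNode): body
After 7 (lastChild): img
After 8 (parentNode): body
After 9 (firstChild): img
After 10 (lastChild): td
After 11 (firstChild): td (no-op, stayed)

Answer: footer > body > img > td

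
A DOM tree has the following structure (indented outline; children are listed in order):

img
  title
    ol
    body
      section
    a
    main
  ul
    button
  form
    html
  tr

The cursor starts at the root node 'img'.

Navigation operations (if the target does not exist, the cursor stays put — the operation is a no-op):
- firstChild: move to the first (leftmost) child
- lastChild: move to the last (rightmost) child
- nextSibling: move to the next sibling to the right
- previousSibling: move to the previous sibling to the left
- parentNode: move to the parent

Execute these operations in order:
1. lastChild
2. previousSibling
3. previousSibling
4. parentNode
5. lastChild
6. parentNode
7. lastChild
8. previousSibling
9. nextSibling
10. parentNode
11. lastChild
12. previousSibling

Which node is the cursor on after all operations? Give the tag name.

After 1 (lastChild): tr
After 2 (previousSibling): form
After 3 (previousSibling): ul
After 4 (parentNode): img
After 5 (lastChild): tr
After 6 (parentNode): img
After 7 (lastChild): tr
After 8 (previousSibling): form
After 9 (nextSibling): tr
After 10 (parentNode): img
After 11 (lastChild): tr
After 12 (previousSibling): form

Answer: form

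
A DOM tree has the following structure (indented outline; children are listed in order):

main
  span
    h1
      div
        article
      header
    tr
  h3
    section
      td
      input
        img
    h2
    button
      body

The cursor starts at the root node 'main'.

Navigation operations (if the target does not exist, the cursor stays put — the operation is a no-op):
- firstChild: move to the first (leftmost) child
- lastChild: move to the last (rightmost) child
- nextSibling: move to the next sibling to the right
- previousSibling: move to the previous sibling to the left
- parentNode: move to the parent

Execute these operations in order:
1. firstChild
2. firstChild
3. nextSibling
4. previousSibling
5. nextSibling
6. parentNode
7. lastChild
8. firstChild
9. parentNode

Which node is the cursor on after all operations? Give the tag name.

After 1 (firstChild): span
After 2 (firstChild): h1
After 3 (nextSibling): tr
After 4 (previousSibling): h1
After 5 (nextSibling): tr
After 6 (parentNode): span
After 7 (lastChild): tr
After 8 (firstChild): tr (no-op, stayed)
After 9 (parentNode): span

Answer: span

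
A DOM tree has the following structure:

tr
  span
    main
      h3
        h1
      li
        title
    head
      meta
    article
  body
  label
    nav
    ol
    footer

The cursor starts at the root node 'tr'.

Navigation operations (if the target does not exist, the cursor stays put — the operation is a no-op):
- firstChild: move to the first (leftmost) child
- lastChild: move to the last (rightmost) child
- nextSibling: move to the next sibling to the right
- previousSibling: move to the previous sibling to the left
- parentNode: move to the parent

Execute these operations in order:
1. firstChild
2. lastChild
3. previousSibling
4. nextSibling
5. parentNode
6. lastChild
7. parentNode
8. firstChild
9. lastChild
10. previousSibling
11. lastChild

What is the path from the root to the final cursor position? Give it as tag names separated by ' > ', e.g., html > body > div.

Answer: tr > span > main > h3 > h1

Derivation:
After 1 (firstChild): span
After 2 (lastChild): article
After 3 (previousSibling): head
After 4 (nextSibling): article
After 5 (parentNode): span
After 6 (lastChild): article
After 7 (parentNode): span
After 8 (firstChild): main
After 9 (lastChild): li
After 10 (previousSibling): h3
After 11 (lastChild): h1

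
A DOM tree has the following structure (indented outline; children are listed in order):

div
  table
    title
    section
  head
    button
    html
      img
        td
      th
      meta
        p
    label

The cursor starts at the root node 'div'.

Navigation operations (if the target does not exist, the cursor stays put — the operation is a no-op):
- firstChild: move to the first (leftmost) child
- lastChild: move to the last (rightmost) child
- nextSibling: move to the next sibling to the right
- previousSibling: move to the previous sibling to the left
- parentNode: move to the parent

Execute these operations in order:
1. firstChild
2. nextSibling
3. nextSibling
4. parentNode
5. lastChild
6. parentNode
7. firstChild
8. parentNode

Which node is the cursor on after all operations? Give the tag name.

After 1 (firstChild): table
After 2 (nextSibling): head
After 3 (nextSibling): head (no-op, stayed)
After 4 (parentNode): div
After 5 (lastChild): head
After 6 (parentNode): div
After 7 (firstChild): table
After 8 (parentNode): div

Answer: div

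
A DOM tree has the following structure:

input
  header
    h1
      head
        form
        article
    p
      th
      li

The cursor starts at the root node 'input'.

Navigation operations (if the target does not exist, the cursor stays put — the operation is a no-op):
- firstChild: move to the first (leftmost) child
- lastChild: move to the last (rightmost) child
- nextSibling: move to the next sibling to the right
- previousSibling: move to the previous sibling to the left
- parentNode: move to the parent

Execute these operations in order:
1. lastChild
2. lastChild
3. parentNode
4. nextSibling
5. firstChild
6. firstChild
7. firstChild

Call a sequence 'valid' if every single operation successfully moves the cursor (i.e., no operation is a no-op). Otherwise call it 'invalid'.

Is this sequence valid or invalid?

After 1 (lastChild): header
After 2 (lastChild): p
After 3 (parentNode): header
After 4 (nextSibling): header (no-op, stayed)
After 5 (firstChild): h1
After 6 (firstChild): head
After 7 (firstChild): form

Answer: invalid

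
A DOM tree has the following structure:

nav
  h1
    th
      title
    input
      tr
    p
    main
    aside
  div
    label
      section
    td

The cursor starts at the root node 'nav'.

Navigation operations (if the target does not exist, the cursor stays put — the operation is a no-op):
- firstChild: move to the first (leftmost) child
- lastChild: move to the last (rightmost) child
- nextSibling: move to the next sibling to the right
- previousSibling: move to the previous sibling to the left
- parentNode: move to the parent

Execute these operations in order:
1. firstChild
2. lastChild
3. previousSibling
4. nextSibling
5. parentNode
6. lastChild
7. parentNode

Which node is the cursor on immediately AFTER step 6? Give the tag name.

After 1 (firstChild): h1
After 2 (lastChild): aside
After 3 (previousSibling): main
After 4 (nextSibling): aside
After 5 (parentNode): h1
After 6 (lastChild): aside

Answer: aside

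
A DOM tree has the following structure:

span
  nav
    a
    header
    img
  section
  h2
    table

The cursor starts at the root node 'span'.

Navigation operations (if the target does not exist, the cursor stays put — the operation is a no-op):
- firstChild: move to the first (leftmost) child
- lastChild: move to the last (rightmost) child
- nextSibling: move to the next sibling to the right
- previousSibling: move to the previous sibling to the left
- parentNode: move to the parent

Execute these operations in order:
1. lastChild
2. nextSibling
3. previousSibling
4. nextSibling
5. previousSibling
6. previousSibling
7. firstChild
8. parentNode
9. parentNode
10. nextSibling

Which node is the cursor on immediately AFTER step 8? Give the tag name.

Answer: nav

Derivation:
After 1 (lastChild): h2
After 2 (nextSibling): h2 (no-op, stayed)
After 3 (previousSibling): section
After 4 (nextSibling): h2
After 5 (previousSibling): section
After 6 (previousSibling): nav
After 7 (firstChild): a
After 8 (parentNode): nav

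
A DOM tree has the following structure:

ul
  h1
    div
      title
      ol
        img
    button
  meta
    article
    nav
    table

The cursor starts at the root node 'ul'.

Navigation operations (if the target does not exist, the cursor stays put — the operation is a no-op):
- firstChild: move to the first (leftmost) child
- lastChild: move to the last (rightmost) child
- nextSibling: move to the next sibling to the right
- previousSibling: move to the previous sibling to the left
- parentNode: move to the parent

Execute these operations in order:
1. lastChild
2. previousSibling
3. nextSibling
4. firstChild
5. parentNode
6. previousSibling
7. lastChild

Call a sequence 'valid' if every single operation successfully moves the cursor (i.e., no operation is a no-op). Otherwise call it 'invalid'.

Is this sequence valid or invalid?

After 1 (lastChild): meta
After 2 (previousSibling): h1
After 3 (nextSibling): meta
After 4 (firstChild): article
After 5 (parentNode): meta
After 6 (previousSibling): h1
After 7 (lastChild): button

Answer: valid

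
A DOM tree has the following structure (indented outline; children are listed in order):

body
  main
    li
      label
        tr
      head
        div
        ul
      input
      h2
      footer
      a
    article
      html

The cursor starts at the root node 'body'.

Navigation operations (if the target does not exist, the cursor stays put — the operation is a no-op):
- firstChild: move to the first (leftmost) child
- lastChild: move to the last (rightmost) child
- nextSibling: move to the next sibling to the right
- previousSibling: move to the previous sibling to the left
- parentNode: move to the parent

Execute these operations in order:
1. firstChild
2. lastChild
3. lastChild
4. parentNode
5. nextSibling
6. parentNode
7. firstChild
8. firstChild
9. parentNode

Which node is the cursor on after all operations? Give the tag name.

After 1 (firstChild): main
After 2 (lastChild): article
After 3 (lastChild): html
After 4 (parentNode): article
After 5 (nextSibling): article (no-op, stayed)
After 6 (parentNode): main
After 7 (firstChild): li
After 8 (firstChild): label
After 9 (parentNode): li

Answer: li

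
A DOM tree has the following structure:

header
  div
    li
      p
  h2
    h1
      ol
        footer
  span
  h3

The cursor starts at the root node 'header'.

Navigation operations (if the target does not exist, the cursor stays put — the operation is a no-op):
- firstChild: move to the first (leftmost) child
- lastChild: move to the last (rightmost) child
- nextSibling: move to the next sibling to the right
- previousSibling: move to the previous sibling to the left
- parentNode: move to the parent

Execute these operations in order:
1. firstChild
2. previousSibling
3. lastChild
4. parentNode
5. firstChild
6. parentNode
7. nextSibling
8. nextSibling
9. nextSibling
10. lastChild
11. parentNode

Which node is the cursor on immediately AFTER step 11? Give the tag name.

Answer: header

Derivation:
After 1 (firstChild): div
After 2 (previousSibling): div (no-op, stayed)
After 3 (lastChild): li
After 4 (parentNode): div
After 5 (firstChild): li
After 6 (parentNode): div
After 7 (nextSibling): h2
After 8 (nextSibling): span
After 9 (nextSibling): h3
After 10 (lastChild): h3 (no-op, stayed)
After 11 (parentNode): header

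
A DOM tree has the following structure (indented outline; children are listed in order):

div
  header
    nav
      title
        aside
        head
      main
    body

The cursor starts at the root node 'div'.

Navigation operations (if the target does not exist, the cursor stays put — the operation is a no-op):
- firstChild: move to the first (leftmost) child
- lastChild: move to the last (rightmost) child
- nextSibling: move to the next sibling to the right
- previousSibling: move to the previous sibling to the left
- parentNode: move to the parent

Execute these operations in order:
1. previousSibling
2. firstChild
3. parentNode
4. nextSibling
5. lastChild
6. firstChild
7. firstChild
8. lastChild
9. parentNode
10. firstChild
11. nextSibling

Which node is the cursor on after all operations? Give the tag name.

Answer: head

Derivation:
After 1 (previousSibling): div (no-op, stayed)
After 2 (firstChild): header
After 3 (parentNode): div
After 4 (nextSibling): div (no-op, stayed)
After 5 (lastChild): header
After 6 (firstChild): nav
After 7 (firstChild): title
After 8 (lastChild): head
After 9 (parentNode): title
After 10 (firstChild): aside
After 11 (nextSibling): head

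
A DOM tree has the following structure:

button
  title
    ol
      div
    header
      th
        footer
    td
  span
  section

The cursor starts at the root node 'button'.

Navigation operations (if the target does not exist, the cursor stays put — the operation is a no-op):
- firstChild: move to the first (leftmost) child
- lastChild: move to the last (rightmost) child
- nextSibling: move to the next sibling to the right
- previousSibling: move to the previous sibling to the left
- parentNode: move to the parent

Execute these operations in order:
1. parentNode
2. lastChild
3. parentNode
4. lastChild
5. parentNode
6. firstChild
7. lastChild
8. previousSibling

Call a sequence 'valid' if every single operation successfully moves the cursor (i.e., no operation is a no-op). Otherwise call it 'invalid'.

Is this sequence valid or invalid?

After 1 (parentNode): button (no-op, stayed)
After 2 (lastChild): section
After 3 (parentNode): button
After 4 (lastChild): section
After 5 (parentNode): button
After 6 (firstChild): title
After 7 (lastChild): td
After 8 (previousSibling): header

Answer: invalid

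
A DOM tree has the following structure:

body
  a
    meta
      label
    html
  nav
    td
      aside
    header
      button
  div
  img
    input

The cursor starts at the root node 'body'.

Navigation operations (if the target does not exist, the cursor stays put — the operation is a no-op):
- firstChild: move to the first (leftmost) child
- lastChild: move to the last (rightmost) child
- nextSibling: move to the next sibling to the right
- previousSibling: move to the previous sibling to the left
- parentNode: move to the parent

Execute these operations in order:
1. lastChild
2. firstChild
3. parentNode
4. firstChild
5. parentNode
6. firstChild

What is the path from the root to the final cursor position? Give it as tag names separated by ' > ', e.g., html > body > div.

After 1 (lastChild): img
After 2 (firstChild): input
After 3 (parentNode): img
After 4 (firstChild): input
After 5 (parentNode): img
After 6 (firstChild): input

Answer: body > img > input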